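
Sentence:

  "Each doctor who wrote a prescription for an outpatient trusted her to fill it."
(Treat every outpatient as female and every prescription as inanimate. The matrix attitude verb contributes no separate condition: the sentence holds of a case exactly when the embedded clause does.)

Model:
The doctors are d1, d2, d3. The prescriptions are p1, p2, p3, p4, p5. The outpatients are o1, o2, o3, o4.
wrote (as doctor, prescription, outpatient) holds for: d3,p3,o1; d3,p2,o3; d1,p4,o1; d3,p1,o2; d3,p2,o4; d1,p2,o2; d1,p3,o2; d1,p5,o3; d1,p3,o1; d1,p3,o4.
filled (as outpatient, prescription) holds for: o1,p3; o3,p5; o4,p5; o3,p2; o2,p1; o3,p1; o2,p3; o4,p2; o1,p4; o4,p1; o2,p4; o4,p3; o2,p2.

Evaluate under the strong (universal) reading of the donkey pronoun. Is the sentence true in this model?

True

"her" takes "an outpatient" as antecedent and "it" takes "a prescription"; both are donkey pronouns co-varying with the restrictor.
Strong reading: for every (d,p,o) with wrote(d,p,o), filled(o,p).
Restrictor triples: (d1,p2,o2)→filled(o2,p2) ✓  (d1,p3,o1)→filled(o1,p3) ✓  (d1,p3,o2)→filled(o2,p3) ✓  (d1,p3,o4)→filled(o4,p3) ✓  (d1,p4,o1)→filled(o1,p4) ✓  (d1,p5,o3)→filled(o3,p5) ✓  (d3,p1,o2)→filled(o2,p1) ✓  (d3,p2,o3)→filled(o3,p2) ✓  (d3,p2,o4)→filled(o4,p2) ✓  (d3,p3,o1)→filled(o1,p3) ✓
Every restrictor triple satisfies the scope.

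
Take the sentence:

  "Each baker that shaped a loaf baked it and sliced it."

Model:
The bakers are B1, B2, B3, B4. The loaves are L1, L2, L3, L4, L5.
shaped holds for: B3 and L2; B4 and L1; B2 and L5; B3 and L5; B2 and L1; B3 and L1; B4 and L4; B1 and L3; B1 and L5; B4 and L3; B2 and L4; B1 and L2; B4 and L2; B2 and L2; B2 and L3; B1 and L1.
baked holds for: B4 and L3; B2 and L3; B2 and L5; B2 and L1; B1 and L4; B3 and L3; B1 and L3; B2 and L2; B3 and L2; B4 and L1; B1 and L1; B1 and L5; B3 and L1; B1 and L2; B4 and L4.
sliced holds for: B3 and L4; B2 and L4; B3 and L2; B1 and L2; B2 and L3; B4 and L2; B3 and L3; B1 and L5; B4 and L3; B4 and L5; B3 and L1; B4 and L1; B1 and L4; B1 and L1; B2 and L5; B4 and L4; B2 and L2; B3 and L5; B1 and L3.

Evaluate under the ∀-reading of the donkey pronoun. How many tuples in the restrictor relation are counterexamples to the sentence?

4

"it" takes "a loaf" as antecedent — a donkey pronoun bound across the clause boundary.
Strong reading: for every (b,l) with shaped(b,l), baked(b,l) ∧ sliced(b,l).
Restrictor pairs: (B1,L1) ✓  (B1,L2) ✓  (B1,L3) ✓  (B1,L5) ✓  (B2,L1) ✗  (B2,L2) ✓  (B2,L3) ✓  (B2,L4) ✗  (B2,L5) ✓  (B3,L1) ✓  (B3,L2) ✓  (B3,L5) ✗  (B4,L1) ✓  (B4,L2) ✗  (B4,L3) ✓  (B4,L4) ✓
Counterexamples (restrictor pairs failing the scope): 4.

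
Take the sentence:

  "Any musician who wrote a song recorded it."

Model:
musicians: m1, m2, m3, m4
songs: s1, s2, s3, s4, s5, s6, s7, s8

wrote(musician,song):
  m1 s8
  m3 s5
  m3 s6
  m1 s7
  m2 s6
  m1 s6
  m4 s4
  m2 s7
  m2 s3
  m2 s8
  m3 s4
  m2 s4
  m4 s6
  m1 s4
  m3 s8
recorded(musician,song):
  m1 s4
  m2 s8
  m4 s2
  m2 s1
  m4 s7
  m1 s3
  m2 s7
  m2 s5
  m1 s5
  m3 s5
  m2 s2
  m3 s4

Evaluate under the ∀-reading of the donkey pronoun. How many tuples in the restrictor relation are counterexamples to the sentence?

10

"it" takes "a song" as antecedent — a donkey pronoun bound across the clause boundary.
Strong reading: for every (m,s) with wrote(m,s), recorded(m,s).
Restrictor pairs: (m1,s4) ✓  (m1,s6) ✗  (m1,s7) ✗  (m1,s8) ✗  (m2,s3) ✗  (m2,s4) ✗  (m2,s6) ✗  (m2,s7) ✓  (m2,s8) ✓  (m3,s4) ✓  (m3,s5) ✓  (m3,s6) ✗  (m3,s8) ✗  (m4,s4) ✗  (m4,s6) ✗
Counterexamples (restrictor pairs failing the scope): 10.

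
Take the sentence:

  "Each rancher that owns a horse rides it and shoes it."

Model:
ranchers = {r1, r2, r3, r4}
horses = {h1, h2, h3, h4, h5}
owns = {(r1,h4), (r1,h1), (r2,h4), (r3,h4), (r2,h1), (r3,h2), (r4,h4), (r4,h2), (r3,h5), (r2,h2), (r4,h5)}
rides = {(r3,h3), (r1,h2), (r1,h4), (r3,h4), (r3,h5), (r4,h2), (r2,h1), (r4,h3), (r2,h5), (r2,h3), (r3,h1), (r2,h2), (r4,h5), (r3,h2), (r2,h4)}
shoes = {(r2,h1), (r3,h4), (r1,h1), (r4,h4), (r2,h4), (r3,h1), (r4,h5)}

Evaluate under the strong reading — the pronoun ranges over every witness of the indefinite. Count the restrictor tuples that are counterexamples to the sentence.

"it" takes "a horse" as antecedent — a donkey pronoun bound across the clause boundary.
Strong reading: for every (r,h) with owns(r,h), rides(r,h) ∧ shoes(r,h).
Restrictor pairs: (r1,h1) ✗  (r1,h4) ✗  (r2,h1) ✓  (r2,h2) ✗  (r2,h4) ✓  (r3,h2) ✗  (r3,h4) ✓  (r3,h5) ✗  (r4,h2) ✗  (r4,h4) ✗  (r4,h5) ✓
Counterexamples (restrictor pairs failing the scope): 7.

7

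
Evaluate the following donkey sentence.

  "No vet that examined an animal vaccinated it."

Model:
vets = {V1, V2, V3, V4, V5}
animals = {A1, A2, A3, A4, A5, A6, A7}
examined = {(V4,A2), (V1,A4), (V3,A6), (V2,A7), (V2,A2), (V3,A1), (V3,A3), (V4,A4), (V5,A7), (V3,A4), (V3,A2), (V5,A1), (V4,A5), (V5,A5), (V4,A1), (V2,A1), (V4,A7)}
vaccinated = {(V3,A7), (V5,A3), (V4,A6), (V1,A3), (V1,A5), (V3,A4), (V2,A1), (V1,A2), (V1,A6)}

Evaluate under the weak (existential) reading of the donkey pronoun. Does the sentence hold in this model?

"it" takes "an animal" as antecedent — a donkey pronoun bound across the clause boundary.
Truth condition: for no (v,a) with examined(v,a) does vaccinated(v,a) hold.
Restrictor pairs — does the scope hold? (V1,A4):fails  (V2,A1):holds  (V2,A2):fails  (V2,A7):fails  (V3,A1):fails  (V3,A2):fails  (V3,A3):fails  (V3,A4):holds  (V3,A6):fails  (V4,A1):fails  (V4,A2):fails  (V4,A4):fails  (V4,A5):fails  (V4,A7):fails  (V5,A1):fails  (V5,A5):fails  (V5,A7):fails
Scope holds for 2 pair(s), so the sentence is false.

False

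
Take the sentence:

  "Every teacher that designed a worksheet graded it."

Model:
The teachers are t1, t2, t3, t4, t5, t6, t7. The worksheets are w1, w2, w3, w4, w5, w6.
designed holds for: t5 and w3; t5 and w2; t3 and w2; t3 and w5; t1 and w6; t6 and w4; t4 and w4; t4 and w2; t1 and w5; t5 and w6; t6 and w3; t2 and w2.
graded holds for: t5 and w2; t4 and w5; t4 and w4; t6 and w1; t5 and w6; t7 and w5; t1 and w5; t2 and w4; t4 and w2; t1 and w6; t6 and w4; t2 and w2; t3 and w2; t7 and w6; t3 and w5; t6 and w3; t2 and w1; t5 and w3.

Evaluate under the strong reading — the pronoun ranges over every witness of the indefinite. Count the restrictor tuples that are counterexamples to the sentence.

0

"it" takes "a worksheet" as antecedent — a donkey pronoun bound across the clause boundary.
Strong reading: for every (t,w) with designed(t,w), graded(t,w).
Restrictor pairs: (t1,w5) ✓  (t1,w6) ✓  (t2,w2) ✓  (t3,w2) ✓  (t3,w5) ✓  (t4,w2) ✓  (t4,w4) ✓  (t5,w2) ✓  (t5,w3) ✓  (t5,w6) ✓  (t6,w3) ✓  (t6,w4) ✓
Counterexamples (restrictor pairs failing the scope): 0.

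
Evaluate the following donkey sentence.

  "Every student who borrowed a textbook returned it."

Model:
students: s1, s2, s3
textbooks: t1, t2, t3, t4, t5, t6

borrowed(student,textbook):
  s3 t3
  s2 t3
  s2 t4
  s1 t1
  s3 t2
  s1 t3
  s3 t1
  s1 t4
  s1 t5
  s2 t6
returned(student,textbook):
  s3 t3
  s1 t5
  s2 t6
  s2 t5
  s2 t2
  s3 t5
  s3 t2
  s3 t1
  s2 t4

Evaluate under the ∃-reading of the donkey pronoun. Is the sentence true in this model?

"it" takes "a textbook" as antecedent — a donkey pronoun bound across the clause boundary.
Weak reading: every student s with some borrowed-textbook has at least one borrowed-textbook t such that returned(s,t).
Per student: s1:✓  s2:✓  s3:✓
Every student in the restrictor has a witness.

True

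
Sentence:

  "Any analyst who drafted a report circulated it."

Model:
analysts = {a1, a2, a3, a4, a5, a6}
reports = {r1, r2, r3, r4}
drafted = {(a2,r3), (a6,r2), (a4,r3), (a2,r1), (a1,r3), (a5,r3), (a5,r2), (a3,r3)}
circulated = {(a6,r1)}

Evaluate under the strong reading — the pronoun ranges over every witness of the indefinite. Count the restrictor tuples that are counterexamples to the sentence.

8

"it" takes "a report" as antecedent — a donkey pronoun bound across the clause boundary.
Strong reading: for every (a,r) with drafted(a,r), circulated(a,r).
Restrictor pairs: (a1,r3) ✗  (a2,r1) ✗  (a2,r3) ✗  (a3,r3) ✗  (a4,r3) ✗  (a5,r2) ✗  (a5,r3) ✗  (a6,r2) ✗
Counterexamples (restrictor pairs failing the scope): 8.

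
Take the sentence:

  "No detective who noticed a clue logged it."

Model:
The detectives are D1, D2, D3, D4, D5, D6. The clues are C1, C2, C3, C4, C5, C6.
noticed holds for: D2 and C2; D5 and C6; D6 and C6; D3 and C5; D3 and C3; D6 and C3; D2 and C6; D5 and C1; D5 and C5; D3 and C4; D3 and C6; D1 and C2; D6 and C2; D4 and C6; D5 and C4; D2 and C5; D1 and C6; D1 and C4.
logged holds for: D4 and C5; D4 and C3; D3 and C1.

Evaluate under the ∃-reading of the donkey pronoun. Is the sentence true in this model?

"it" takes "a clue" as antecedent — a donkey pronoun bound across the clause boundary.
Truth condition: for no (d,c) with noticed(d,c) does logged(d,c) hold.
Restrictor pairs — does the scope hold? (D1,C2):fails  (D1,C4):fails  (D1,C6):fails  (D2,C2):fails  (D2,C5):fails  (D2,C6):fails  (D3,C3):fails  (D3,C4):fails  (D3,C5):fails  (D3,C6):fails  (D4,C6):fails  (D5,C1):fails  (D5,C4):fails  (D5,C5):fails  (D5,C6):fails  (D6,C2):fails  (D6,C3):fails  (D6,C6):fails
Scope holds for no restrictor pair, so the sentence is true.

True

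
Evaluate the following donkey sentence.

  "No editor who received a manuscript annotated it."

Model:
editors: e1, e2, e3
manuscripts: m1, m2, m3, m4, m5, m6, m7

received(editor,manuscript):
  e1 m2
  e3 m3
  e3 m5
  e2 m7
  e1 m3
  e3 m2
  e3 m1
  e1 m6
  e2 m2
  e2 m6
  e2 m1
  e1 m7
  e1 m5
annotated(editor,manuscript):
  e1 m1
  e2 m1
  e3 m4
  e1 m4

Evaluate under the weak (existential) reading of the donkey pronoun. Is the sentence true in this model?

False

"it" takes "a manuscript" as antecedent — a donkey pronoun bound across the clause boundary.
Truth condition: for no (e,m) with received(e,m) does annotated(e,m) hold.
Restrictor pairs — does the scope hold? (e1,m2):fails  (e1,m3):fails  (e1,m5):fails  (e1,m6):fails  (e1,m7):fails  (e2,m1):holds  (e2,m2):fails  (e2,m6):fails  (e2,m7):fails  (e3,m1):fails  (e3,m2):fails  (e3,m3):fails  (e3,m5):fails
Scope holds for 1 pair(s), so the sentence is false.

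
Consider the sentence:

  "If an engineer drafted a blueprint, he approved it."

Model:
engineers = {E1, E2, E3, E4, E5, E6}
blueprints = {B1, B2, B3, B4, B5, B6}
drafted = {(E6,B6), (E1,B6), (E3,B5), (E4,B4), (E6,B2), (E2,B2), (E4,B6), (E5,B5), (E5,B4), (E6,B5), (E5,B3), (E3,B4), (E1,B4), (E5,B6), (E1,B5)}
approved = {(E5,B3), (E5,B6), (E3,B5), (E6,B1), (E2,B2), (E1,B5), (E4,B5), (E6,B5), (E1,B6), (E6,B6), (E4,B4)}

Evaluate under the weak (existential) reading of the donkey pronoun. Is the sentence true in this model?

True

"it" takes "a blueprint" as antecedent — a donkey pronoun bound across the clause boundary.
Weak reading: every engineer e with some drafted-blueprint has at least one drafted-blueprint b such that approved(e,b).
Per engineer: E1:✓  E2:✓  E3:✓  E4:✓  E5:✓  E6:✓
Every engineer in the restrictor has a witness.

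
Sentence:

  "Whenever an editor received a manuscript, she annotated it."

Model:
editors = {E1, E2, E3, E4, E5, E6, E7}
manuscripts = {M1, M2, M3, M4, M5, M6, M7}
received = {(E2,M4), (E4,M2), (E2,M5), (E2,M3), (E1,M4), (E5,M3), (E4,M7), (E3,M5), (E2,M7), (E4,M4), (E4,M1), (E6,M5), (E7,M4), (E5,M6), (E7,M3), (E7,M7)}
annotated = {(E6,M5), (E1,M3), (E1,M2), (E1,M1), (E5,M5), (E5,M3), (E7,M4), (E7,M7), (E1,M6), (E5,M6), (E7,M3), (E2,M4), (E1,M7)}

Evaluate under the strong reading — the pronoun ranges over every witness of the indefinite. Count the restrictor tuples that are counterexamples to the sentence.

9

"it" takes "a manuscript" as antecedent — a donkey pronoun bound across the clause boundary.
Strong reading: for every (e,m) with received(e,m), annotated(e,m).
Restrictor pairs: (E1,M4) ✗  (E2,M3) ✗  (E2,M4) ✓  (E2,M5) ✗  (E2,M7) ✗  (E3,M5) ✗  (E4,M1) ✗  (E4,M2) ✗  (E4,M4) ✗  (E4,M7) ✗  (E5,M3) ✓  (E5,M6) ✓  (E6,M5) ✓  (E7,M3) ✓  (E7,M4) ✓  (E7,M7) ✓
Counterexamples (restrictor pairs failing the scope): 9.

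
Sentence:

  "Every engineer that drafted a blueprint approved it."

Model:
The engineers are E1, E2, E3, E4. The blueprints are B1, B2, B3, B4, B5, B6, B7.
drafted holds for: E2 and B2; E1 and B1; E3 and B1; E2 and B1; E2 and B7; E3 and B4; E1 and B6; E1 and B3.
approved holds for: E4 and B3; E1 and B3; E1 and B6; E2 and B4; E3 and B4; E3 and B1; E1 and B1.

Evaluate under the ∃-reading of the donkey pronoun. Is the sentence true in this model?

"it" takes "a blueprint" as antecedent — a donkey pronoun bound across the clause boundary.
Weak reading: every engineer e with some drafted-blueprint has at least one drafted-blueprint b such that approved(e,b).
Per engineer: E1:✓  E2:✗  E3:✓
E2 has no witness among its drafted-blueprints.

False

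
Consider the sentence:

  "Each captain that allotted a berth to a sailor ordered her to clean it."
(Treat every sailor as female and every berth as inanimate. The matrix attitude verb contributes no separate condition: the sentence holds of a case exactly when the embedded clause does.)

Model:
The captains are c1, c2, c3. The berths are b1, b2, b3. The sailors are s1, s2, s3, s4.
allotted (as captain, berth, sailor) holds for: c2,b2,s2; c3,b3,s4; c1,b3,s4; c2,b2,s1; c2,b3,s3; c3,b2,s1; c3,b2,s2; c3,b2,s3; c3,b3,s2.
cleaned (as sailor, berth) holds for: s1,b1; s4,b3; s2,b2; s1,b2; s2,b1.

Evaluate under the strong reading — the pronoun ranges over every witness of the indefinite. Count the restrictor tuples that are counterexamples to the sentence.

"her" takes "a sailor" as antecedent and "it" takes "a berth"; both are donkey pronouns co-varying with the restrictor.
Strong reading: for every (c,b,s) with allotted(c,b,s), cleaned(s,b).
Restrictor triples: (c1,b3,s4)→cleaned(s4,b3) ✓  (c2,b2,s1)→cleaned(s1,b2) ✓  (c2,b2,s2)→cleaned(s2,b2) ✓  (c2,b3,s3)→cleaned(s3,b3) ✗  (c3,b2,s1)→cleaned(s1,b2) ✓  (c3,b2,s2)→cleaned(s2,b2) ✓  (c3,b2,s3)→cleaned(s3,b2) ✗  (c3,b3,s2)→cleaned(s2,b3) ✗  (c3,b3,s4)→cleaned(s4,b3) ✓
Counterexamples (restrictor triples failing the scope): 3.

3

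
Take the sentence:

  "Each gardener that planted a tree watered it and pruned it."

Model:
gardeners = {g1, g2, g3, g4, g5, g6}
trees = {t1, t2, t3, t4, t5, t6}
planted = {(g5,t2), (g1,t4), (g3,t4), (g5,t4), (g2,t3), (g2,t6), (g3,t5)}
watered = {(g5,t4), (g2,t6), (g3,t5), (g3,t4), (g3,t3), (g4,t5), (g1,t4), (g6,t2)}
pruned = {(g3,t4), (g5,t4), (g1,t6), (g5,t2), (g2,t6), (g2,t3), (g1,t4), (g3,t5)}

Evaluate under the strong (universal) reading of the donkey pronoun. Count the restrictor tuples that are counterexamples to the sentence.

"it" takes "a tree" as antecedent — a donkey pronoun bound across the clause boundary.
Strong reading: for every (g,t) with planted(g,t), watered(g,t) ∧ pruned(g,t).
Restrictor pairs: (g1,t4) ✓  (g2,t3) ✗  (g2,t6) ✓  (g3,t4) ✓  (g3,t5) ✓  (g5,t2) ✗  (g5,t4) ✓
Counterexamples (restrictor pairs failing the scope): 2.

2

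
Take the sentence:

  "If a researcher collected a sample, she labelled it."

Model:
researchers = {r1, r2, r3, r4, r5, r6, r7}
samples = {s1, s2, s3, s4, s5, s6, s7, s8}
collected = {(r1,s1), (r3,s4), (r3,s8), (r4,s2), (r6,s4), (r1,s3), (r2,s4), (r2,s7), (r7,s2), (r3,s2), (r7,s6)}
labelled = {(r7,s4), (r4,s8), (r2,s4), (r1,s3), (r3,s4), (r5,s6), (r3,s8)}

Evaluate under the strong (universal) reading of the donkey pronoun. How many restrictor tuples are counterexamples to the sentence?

"it" takes "a sample" as antecedent — a donkey pronoun bound across the clause boundary.
Strong reading: for every (r,s) with collected(r,s), labelled(r,s).
Restrictor pairs: (r1,s1) ✗  (r1,s3) ✓  (r2,s4) ✓  (r2,s7) ✗  (r3,s2) ✗  (r3,s4) ✓  (r3,s8) ✓  (r4,s2) ✗  (r6,s4) ✗  (r7,s2) ✗  (r7,s6) ✗
Counterexamples (restrictor pairs failing the scope): 7.

7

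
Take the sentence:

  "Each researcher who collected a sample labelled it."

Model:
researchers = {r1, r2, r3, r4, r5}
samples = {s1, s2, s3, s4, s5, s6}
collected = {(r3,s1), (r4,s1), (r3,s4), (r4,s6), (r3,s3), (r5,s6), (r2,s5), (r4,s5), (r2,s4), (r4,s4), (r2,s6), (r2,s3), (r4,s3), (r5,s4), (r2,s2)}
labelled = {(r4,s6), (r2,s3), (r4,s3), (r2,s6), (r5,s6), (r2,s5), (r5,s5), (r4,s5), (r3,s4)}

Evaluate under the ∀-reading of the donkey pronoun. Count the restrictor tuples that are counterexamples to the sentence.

"it" takes "a sample" as antecedent — a donkey pronoun bound across the clause boundary.
Strong reading: for every (r,s) with collected(r,s), labelled(r,s).
Restrictor pairs: (r2,s2) ✗  (r2,s3) ✓  (r2,s4) ✗  (r2,s5) ✓  (r2,s6) ✓  (r3,s1) ✗  (r3,s3) ✗  (r3,s4) ✓  (r4,s1) ✗  (r4,s3) ✓  (r4,s4) ✗  (r4,s5) ✓  (r4,s6) ✓  (r5,s4) ✗  (r5,s6) ✓
Counterexamples (restrictor pairs failing the scope): 7.

7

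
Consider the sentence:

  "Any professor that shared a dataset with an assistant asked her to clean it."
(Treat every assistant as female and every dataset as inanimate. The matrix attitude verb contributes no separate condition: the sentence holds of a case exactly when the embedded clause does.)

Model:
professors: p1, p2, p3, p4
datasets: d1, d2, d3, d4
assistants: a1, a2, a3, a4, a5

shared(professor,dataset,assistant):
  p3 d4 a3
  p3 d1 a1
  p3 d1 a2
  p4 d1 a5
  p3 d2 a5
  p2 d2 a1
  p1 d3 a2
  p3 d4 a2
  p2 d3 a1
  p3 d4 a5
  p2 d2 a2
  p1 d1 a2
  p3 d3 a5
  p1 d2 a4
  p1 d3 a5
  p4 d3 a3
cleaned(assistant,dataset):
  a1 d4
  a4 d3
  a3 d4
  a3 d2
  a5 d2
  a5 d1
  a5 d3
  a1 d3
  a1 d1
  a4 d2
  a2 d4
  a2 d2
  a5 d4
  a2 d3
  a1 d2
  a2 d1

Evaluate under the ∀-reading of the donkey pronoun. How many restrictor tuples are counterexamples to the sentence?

"her" takes "an assistant" as antecedent and "it" takes "a dataset"; both are donkey pronouns co-varying with the restrictor.
Strong reading: for every (p,d,a) with shared(p,d,a), cleaned(a,d).
Restrictor triples: (p1,d1,a2)→cleaned(a2,d1) ✓  (p1,d2,a4)→cleaned(a4,d2) ✓  (p1,d3,a2)→cleaned(a2,d3) ✓  (p1,d3,a5)→cleaned(a5,d3) ✓  (p2,d2,a1)→cleaned(a1,d2) ✓  (p2,d2,a2)→cleaned(a2,d2) ✓  (p2,d3,a1)→cleaned(a1,d3) ✓  (p3,d1,a1)→cleaned(a1,d1) ✓  (p3,d1,a2)→cleaned(a2,d1) ✓  (p3,d2,a5)→cleaned(a5,d2) ✓  (p3,d3,a5)→cleaned(a5,d3) ✓  (p3,d4,a2)→cleaned(a2,d4) ✓  (p3,d4,a3)→cleaned(a3,d4) ✓  (p3,d4,a5)→cleaned(a5,d4) ✓  (p4,d1,a5)→cleaned(a5,d1) ✓  (p4,d3,a3)→cleaned(a3,d3) ✗
Counterexamples (restrictor triples failing the scope): 1.

1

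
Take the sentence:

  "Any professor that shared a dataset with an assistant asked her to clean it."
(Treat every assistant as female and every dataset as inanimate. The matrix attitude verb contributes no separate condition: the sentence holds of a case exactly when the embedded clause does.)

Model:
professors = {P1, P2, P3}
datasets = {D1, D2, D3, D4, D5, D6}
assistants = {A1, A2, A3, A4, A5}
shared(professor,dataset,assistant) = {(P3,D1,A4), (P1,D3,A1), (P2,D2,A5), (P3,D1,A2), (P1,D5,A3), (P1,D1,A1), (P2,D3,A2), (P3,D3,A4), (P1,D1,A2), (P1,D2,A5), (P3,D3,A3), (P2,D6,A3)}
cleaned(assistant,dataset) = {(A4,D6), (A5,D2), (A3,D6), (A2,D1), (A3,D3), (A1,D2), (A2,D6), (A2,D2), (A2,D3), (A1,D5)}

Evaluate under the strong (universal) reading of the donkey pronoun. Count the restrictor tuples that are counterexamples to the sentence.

"her" takes "an assistant" as antecedent and "it" takes "a dataset"; both are donkey pronouns co-varying with the restrictor.
Strong reading: for every (p,d,a) with shared(p,d,a), cleaned(a,d).
Restrictor triples: (P1,D1,A1)→cleaned(A1,D1) ✗  (P1,D1,A2)→cleaned(A2,D1) ✓  (P1,D2,A5)→cleaned(A5,D2) ✓  (P1,D3,A1)→cleaned(A1,D3) ✗  (P1,D5,A3)→cleaned(A3,D5) ✗  (P2,D2,A5)→cleaned(A5,D2) ✓  (P2,D3,A2)→cleaned(A2,D3) ✓  (P2,D6,A3)→cleaned(A3,D6) ✓  (P3,D1,A2)→cleaned(A2,D1) ✓  (P3,D1,A4)→cleaned(A4,D1) ✗  (P3,D3,A3)→cleaned(A3,D3) ✓  (P3,D3,A4)→cleaned(A4,D3) ✗
Counterexamples (restrictor triples failing the scope): 5.

5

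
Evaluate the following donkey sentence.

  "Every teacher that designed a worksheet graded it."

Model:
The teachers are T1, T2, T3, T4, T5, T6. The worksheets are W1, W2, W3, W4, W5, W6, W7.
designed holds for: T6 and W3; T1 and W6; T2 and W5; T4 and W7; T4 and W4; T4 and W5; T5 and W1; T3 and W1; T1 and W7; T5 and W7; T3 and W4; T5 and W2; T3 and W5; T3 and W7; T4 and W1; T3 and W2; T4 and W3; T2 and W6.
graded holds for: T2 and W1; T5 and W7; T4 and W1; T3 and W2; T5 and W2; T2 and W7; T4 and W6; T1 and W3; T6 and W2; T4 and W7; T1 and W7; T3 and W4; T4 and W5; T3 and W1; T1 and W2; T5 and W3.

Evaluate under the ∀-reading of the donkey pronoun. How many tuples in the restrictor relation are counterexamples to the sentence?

"it" takes "a worksheet" as antecedent — a donkey pronoun bound across the clause boundary.
Strong reading: for every (t,w) with designed(t,w), graded(t,w).
Restrictor pairs: (T1,W6) ✗  (T1,W7) ✓  (T2,W5) ✗  (T2,W6) ✗  (T3,W1) ✓  (T3,W2) ✓  (T3,W4) ✓  (T3,W5) ✗  (T3,W7) ✗  (T4,W1) ✓  (T4,W3) ✗  (T4,W4) ✗  (T4,W5) ✓  (T4,W7) ✓  (T5,W1) ✗  (T5,W2) ✓  (T5,W7) ✓  (T6,W3) ✗
Counterexamples (restrictor pairs failing the scope): 9.

9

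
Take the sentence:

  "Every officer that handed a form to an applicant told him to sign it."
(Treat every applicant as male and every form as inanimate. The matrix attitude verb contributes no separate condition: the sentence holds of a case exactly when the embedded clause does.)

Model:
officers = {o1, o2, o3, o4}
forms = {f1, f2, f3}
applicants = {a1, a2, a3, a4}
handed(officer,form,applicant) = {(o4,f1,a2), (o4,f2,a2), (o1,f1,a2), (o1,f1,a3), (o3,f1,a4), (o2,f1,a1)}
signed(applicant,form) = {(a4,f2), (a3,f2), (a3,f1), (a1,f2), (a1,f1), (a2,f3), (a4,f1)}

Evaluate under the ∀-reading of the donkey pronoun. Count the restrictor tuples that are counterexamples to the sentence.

3

"him" takes "an applicant" as antecedent and "it" takes "a form"; both are donkey pronouns co-varying with the restrictor.
Strong reading: for every (o,f,a) with handed(o,f,a), signed(a,f).
Restrictor triples: (o1,f1,a2)→signed(a2,f1) ✗  (o1,f1,a3)→signed(a3,f1) ✓  (o2,f1,a1)→signed(a1,f1) ✓  (o3,f1,a4)→signed(a4,f1) ✓  (o4,f1,a2)→signed(a2,f1) ✗  (o4,f2,a2)→signed(a2,f2) ✗
Counterexamples (restrictor triples failing the scope): 3.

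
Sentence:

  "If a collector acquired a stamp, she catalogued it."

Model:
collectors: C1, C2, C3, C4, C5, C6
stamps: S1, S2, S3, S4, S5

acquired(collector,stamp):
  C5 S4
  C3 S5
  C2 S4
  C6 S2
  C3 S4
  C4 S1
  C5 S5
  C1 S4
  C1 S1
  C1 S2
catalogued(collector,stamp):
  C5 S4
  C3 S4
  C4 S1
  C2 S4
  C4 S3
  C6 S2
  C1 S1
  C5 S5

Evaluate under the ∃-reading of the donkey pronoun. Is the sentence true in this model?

True

"it" takes "a stamp" as antecedent — a donkey pronoun bound across the clause boundary.
Weak reading: every collector c with some acquired-stamp has at least one acquired-stamp s such that catalogued(c,s).
Per collector: C1:✓  C2:✓  C3:✓  C4:✓  C5:✓  C6:✓
Every collector in the restrictor has a witness.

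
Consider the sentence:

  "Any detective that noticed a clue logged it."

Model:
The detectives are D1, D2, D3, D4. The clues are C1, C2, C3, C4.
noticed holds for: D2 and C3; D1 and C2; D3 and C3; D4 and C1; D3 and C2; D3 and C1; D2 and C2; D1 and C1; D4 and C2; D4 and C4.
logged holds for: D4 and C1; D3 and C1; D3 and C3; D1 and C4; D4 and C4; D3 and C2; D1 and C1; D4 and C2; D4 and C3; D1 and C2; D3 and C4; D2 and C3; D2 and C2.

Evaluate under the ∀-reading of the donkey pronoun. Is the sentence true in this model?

True

"it" takes "a clue" as antecedent — a donkey pronoun bound across the clause boundary.
Strong reading: for every (d,c) with noticed(d,c), logged(d,c).
Restrictor pairs: (D1,C1) ✓  (D1,C2) ✓  (D2,C2) ✓  (D2,C3) ✓  (D3,C1) ✓  (D3,C2) ✓  (D3,C3) ✓  (D4,C1) ✓  (D4,C2) ✓  (D4,C4) ✓
Every restrictor pair satisfies the scope.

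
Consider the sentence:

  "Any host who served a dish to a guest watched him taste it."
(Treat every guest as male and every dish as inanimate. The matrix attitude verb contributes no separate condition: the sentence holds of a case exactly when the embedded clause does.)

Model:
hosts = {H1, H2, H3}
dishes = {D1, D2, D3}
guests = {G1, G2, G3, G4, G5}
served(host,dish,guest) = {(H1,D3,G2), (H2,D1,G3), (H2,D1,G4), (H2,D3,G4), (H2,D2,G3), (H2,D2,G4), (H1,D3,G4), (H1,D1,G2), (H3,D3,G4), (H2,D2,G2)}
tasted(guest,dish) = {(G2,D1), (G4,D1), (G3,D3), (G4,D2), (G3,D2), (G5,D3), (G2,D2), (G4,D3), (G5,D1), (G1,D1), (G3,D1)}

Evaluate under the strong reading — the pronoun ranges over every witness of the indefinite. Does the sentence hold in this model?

False

"him" takes "a guest" as antecedent and "it" takes "a dish"; both are donkey pronouns co-varying with the restrictor.
Strong reading: for every (h,d,g) with served(h,d,g), tasted(g,d).
Restrictor triples: (H1,D1,G2)→tasted(G2,D1) ✓  (H1,D3,G2)→tasted(G2,D3) ✗  (H1,D3,G4)→tasted(G4,D3) ✓  (H2,D1,G3)→tasted(G3,D1) ✓  (H2,D1,G4)→tasted(G4,D1) ✓  (H2,D2,G2)→tasted(G2,D2) ✓  (H2,D2,G3)→tasted(G3,D2) ✓  (H2,D2,G4)→tasted(G4,D2) ✓  (H2,D3,G4)→tasted(G4,D3) ✓  (H3,D3,G4)→tasted(G4,D3) ✓
Counterexample: (H1,D3,G2) — tasted(G2,D3) does not hold.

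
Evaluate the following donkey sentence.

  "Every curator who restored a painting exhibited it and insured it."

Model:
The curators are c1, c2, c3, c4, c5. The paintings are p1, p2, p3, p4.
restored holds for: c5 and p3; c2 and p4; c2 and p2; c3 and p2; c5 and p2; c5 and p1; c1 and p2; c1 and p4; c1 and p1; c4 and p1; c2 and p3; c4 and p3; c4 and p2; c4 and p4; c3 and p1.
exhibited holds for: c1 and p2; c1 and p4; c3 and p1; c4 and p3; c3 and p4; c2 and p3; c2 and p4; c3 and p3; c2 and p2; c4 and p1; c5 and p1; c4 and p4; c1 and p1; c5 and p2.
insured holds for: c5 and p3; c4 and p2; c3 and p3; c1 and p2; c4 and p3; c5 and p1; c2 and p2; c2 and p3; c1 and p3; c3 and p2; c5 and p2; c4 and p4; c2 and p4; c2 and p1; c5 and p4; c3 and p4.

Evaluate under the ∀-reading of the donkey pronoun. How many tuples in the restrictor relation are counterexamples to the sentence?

7

"it" takes "a painting" as antecedent — a donkey pronoun bound across the clause boundary.
Strong reading: for every (c,p) with restored(c,p), exhibited(c,p) ∧ insured(c,p).
Restrictor pairs: (c1,p1) ✗  (c1,p2) ✓  (c1,p4) ✗  (c2,p2) ✓  (c2,p3) ✓  (c2,p4) ✓  (c3,p1) ✗  (c3,p2) ✗  (c4,p1) ✗  (c4,p2) ✗  (c4,p3) ✓  (c4,p4) ✓  (c5,p1) ✓  (c5,p2) ✓  (c5,p3) ✗
Counterexamples (restrictor pairs failing the scope): 7.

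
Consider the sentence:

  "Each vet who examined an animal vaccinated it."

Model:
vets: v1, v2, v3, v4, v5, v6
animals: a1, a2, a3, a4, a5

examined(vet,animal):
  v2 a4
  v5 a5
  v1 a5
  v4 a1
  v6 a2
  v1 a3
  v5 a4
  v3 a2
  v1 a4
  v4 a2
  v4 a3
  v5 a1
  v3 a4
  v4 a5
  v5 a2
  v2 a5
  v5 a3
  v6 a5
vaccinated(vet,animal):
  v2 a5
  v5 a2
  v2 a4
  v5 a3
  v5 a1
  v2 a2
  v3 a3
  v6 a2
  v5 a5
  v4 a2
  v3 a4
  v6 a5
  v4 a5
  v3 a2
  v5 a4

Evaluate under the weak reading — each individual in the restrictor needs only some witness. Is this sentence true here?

False

"it" takes "an animal" as antecedent — a donkey pronoun bound across the clause boundary.
Weak reading: every vet v with some examined-animal has at least one examined-animal a such that vaccinated(v,a).
Per vet: v1:✗  v2:✓  v3:✓  v4:✓  v5:✓  v6:✓
v1 has no witness among its examined-animals.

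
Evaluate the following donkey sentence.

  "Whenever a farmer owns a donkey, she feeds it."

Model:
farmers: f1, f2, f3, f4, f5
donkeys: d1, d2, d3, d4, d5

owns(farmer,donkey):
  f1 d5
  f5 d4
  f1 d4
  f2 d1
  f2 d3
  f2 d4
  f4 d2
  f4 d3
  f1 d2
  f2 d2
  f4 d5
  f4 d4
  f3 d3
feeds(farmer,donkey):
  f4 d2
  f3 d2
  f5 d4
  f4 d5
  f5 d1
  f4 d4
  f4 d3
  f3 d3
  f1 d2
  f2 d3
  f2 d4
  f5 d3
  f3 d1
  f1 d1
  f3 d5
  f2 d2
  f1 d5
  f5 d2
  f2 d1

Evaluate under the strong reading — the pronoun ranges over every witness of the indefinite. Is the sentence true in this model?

"it" takes "a donkey" as antecedent — a donkey pronoun bound across the clause boundary.
Strong reading: for every (f,d) with owns(f,d), feeds(f,d).
Restrictor pairs: (f1,d2) ✓  (f1,d4) ✗  (f1,d5) ✓  (f2,d1) ✓  (f2,d2) ✓  (f2,d3) ✓  (f2,d4) ✓  (f3,d3) ✓  (f4,d2) ✓  (f4,d3) ✓  (f4,d4) ✓  (f4,d5) ✓  (f5,d4) ✓
Counterexample: (f1,d4) is in owns but fails the scope.

False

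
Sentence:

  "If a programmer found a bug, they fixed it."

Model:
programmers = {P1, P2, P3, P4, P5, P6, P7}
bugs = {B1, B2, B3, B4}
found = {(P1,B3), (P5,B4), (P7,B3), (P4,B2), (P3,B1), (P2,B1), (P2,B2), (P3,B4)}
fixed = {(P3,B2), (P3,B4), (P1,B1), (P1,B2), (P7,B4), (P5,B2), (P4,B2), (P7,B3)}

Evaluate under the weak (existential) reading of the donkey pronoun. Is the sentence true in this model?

False

"it" takes "a bug" as antecedent — a donkey pronoun bound across the clause boundary.
Weak reading: every programmer p with some found-bug has at least one found-bug b such that fixed(p,b).
Per programmer: P1:✗  P2:✗  P3:✓  P4:✓  P5:✗  P7:✓
P1 has no witness among its found-bugs.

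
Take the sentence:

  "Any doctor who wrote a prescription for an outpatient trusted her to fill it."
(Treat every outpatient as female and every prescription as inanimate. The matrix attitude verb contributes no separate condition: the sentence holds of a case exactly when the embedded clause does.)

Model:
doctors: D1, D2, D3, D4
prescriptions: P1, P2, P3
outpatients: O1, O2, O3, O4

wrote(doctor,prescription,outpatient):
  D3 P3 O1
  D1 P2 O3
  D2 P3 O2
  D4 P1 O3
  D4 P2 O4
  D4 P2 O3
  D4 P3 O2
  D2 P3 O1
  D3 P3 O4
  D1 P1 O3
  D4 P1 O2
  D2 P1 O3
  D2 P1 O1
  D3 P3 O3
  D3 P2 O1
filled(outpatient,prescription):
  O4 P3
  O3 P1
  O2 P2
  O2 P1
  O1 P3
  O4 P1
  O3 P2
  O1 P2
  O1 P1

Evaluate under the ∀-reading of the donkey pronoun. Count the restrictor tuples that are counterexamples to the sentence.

"her" takes "an outpatient" as antecedent and "it" takes "a prescription"; both are donkey pronouns co-varying with the restrictor.
Strong reading: for every (d,p,o) with wrote(d,p,o), filled(o,p).
Restrictor triples: (D1,P1,O3)→filled(O3,P1) ✓  (D1,P2,O3)→filled(O3,P2) ✓  (D2,P1,O1)→filled(O1,P1) ✓  (D2,P1,O3)→filled(O3,P1) ✓  (D2,P3,O1)→filled(O1,P3) ✓  (D2,P3,O2)→filled(O2,P3) ✗  (D3,P2,O1)→filled(O1,P2) ✓  (D3,P3,O1)→filled(O1,P3) ✓  (D3,P3,O3)→filled(O3,P3) ✗  (D3,P3,O4)→filled(O4,P3) ✓  (D4,P1,O2)→filled(O2,P1) ✓  (D4,P1,O3)→filled(O3,P1) ✓  (D4,P2,O3)→filled(O3,P2) ✓  (D4,P2,O4)→filled(O4,P2) ✗  (D4,P3,O2)→filled(O2,P3) ✗
Counterexamples (restrictor triples failing the scope): 4.

4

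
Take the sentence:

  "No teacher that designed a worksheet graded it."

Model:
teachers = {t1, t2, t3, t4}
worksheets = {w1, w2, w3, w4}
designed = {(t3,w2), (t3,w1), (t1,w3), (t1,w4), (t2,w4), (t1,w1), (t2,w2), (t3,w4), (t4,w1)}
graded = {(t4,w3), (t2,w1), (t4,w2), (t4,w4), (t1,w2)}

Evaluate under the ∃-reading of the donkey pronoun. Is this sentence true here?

True

"it" takes "a worksheet" as antecedent — a donkey pronoun bound across the clause boundary.
Truth condition: for no (t,w) with designed(t,w) does graded(t,w) hold.
Restrictor pairs — does the scope hold? (t1,w1):fails  (t1,w3):fails  (t1,w4):fails  (t2,w2):fails  (t2,w4):fails  (t3,w1):fails  (t3,w2):fails  (t3,w4):fails  (t4,w1):fails
Scope holds for no restrictor pair, so the sentence is true.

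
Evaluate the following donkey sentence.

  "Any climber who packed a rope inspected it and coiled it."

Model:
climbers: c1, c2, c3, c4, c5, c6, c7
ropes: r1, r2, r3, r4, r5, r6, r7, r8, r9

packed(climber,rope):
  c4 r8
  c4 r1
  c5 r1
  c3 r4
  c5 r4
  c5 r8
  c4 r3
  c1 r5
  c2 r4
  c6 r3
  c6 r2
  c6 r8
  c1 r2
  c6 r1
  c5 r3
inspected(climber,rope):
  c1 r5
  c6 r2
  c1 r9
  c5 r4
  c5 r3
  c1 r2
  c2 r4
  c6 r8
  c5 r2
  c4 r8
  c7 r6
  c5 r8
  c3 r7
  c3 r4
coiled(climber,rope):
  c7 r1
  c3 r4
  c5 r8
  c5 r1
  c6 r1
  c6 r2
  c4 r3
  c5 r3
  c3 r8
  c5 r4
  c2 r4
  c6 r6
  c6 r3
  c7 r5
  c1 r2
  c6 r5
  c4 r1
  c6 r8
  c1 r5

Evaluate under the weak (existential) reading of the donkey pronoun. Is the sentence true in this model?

"it" takes "a rope" as antecedent — a donkey pronoun bound across the clause boundary.
Weak reading: every climber c with some packed-rope has at least one packed-rope r such that inspected(c,r) ∧ coiled(c,r).
Per climber: c1:✓  c2:✓  c3:✓  c4:✗  c5:✓  c6:✓
c4 has no witness among its packed-ropes.

False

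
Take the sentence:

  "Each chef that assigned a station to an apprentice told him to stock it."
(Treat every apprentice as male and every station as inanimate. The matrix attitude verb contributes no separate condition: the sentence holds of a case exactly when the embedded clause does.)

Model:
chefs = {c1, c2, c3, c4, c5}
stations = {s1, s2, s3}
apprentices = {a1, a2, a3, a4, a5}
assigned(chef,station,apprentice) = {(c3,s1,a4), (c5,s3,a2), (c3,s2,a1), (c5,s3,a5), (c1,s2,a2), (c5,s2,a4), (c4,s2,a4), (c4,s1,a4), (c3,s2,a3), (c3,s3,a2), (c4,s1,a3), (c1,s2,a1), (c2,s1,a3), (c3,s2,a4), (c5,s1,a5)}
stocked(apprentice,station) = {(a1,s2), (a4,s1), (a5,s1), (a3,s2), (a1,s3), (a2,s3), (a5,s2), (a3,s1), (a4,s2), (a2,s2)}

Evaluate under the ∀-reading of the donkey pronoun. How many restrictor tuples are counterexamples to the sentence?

"him" takes "an apprentice" as antecedent and "it" takes "a station"; both are donkey pronouns co-varying with the restrictor.
Strong reading: for every (c,s,a) with assigned(c,s,a), stocked(a,s).
Restrictor triples: (c1,s2,a1)→stocked(a1,s2) ✓  (c1,s2,a2)→stocked(a2,s2) ✓  (c2,s1,a3)→stocked(a3,s1) ✓  (c3,s1,a4)→stocked(a4,s1) ✓  (c3,s2,a1)→stocked(a1,s2) ✓  (c3,s2,a3)→stocked(a3,s2) ✓  (c3,s2,a4)→stocked(a4,s2) ✓  (c3,s3,a2)→stocked(a2,s3) ✓  (c4,s1,a3)→stocked(a3,s1) ✓  (c4,s1,a4)→stocked(a4,s1) ✓  (c4,s2,a4)→stocked(a4,s2) ✓  (c5,s1,a5)→stocked(a5,s1) ✓  (c5,s2,a4)→stocked(a4,s2) ✓  (c5,s3,a2)→stocked(a2,s3) ✓  (c5,s3,a5)→stocked(a5,s3) ✗
Counterexamples (restrictor triples failing the scope): 1.

1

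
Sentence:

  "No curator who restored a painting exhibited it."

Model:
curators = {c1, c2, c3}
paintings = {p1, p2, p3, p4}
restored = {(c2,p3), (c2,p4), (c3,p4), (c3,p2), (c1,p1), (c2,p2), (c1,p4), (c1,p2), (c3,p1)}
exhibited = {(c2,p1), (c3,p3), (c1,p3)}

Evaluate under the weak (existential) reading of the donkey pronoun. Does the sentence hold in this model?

"it" takes "a painting" as antecedent — a donkey pronoun bound across the clause boundary.
Truth condition: for no (c,p) with restored(c,p) does exhibited(c,p) hold.
Restrictor pairs — does the scope hold? (c1,p1):fails  (c1,p2):fails  (c1,p4):fails  (c2,p2):fails  (c2,p3):fails  (c2,p4):fails  (c3,p1):fails  (c3,p2):fails  (c3,p4):fails
Scope holds for no restrictor pair, so the sentence is true.

True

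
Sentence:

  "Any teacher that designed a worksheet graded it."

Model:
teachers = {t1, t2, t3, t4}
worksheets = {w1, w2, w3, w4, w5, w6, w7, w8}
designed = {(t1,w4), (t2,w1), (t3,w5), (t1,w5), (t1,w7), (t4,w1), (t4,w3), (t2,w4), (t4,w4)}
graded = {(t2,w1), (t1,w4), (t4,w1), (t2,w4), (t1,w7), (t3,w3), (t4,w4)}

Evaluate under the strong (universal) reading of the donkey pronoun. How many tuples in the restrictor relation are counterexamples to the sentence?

3

"it" takes "a worksheet" as antecedent — a donkey pronoun bound across the clause boundary.
Strong reading: for every (t,w) with designed(t,w), graded(t,w).
Restrictor pairs: (t1,w4) ✓  (t1,w5) ✗  (t1,w7) ✓  (t2,w1) ✓  (t2,w4) ✓  (t3,w5) ✗  (t4,w1) ✓  (t4,w3) ✗  (t4,w4) ✓
Counterexamples (restrictor pairs failing the scope): 3.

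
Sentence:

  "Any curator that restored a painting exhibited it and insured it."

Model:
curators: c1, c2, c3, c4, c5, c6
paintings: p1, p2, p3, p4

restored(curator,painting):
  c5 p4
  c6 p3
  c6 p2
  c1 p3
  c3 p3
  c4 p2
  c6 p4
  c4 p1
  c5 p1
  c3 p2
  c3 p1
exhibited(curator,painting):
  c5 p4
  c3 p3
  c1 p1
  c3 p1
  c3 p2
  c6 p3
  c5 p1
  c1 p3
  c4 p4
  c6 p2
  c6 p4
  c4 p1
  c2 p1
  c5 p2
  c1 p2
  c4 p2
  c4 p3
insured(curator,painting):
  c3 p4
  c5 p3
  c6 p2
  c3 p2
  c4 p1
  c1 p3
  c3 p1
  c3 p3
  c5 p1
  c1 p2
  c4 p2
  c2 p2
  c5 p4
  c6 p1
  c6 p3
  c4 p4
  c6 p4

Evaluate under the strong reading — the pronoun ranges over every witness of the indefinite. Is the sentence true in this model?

True

"it" takes "a painting" as antecedent — a donkey pronoun bound across the clause boundary.
Strong reading: for every (c,p) with restored(c,p), exhibited(c,p) ∧ insured(c,p).
Restrictor pairs: (c1,p3) ✓  (c3,p1) ✓  (c3,p2) ✓  (c3,p3) ✓  (c4,p1) ✓  (c4,p2) ✓  (c5,p1) ✓  (c5,p4) ✓  (c6,p2) ✓  (c6,p3) ✓  (c6,p4) ✓
Every restrictor pair satisfies the scope.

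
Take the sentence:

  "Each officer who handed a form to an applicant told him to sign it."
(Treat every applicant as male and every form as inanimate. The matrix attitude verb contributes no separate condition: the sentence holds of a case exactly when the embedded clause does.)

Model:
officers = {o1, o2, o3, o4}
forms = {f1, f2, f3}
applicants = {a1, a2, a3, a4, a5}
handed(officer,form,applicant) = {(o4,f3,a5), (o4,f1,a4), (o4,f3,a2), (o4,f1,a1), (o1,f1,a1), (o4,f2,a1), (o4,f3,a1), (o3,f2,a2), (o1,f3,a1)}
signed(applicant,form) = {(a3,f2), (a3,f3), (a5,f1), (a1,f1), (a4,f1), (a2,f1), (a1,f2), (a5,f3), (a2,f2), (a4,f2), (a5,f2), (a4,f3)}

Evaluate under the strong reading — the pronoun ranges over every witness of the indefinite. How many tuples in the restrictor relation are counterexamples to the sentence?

3

"him" takes "an applicant" as antecedent and "it" takes "a form"; both are donkey pronouns co-varying with the restrictor.
Strong reading: for every (o,f,a) with handed(o,f,a), signed(a,f).
Restrictor triples: (o1,f1,a1)→signed(a1,f1) ✓  (o1,f3,a1)→signed(a1,f3) ✗  (o3,f2,a2)→signed(a2,f2) ✓  (o4,f1,a1)→signed(a1,f1) ✓  (o4,f1,a4)→signed(a4,f1) ✓  (o4,f2,a1)→signed(a1,f2) ✓  (o4,f3,a1)→signed(a1,f3) ✗  (o4,f3,a2)→signed(a2,f3) ✗  (o4,f3,a5)→signed(a5,f3) ✓
Counterexamples (restrictor triples failing the scope): 3.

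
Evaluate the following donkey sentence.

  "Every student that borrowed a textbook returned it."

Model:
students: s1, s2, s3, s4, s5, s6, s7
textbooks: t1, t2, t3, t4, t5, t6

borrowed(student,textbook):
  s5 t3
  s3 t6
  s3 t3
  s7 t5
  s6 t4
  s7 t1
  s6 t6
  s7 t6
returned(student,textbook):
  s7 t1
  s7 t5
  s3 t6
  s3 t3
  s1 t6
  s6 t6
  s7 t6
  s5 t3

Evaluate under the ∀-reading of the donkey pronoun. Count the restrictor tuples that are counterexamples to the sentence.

1

"it" takes "a textbook" as antecedent — a donkey pronoun bound across the clause boundary.
Strong reading: for every (s,t) with borrowed(s,t), returned(s,t).
Restrictor pairs: (s3,t3) ✓  (s3,t6) ✓  (s5,t3) ✓  (s6,t4) ✗  (s6,t6) ✓  (s7,t1) ✓  (s7,t5) ✓  (s7,t6) ✓
Counterexamples (restrictor pairs failing the scope): 1.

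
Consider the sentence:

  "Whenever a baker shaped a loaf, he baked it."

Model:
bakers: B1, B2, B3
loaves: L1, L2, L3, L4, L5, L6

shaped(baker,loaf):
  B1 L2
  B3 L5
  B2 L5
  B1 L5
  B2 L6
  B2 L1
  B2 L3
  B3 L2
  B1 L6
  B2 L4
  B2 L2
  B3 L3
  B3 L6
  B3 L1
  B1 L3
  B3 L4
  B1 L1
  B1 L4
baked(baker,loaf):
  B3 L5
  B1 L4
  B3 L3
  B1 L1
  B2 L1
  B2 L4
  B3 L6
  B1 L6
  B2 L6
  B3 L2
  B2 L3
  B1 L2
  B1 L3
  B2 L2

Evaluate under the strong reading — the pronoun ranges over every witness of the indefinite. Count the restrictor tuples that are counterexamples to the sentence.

"it" takes "a loaf" as antecedent — a donkey pronoun bound across the clause boundary.
Strong reading: for every (b,l) with shaped(b,l), baked(b,l).
Restrictor pairs: (B1,L1) ✓  (B1,L2) ✓  (B1,L3) ✓  (B1,L4) ✓  (B1,L5) ✗  (B1,L6) ✓  (B2,L1) ✓  (B2,L2) ✓  (B2,L3) ✓  (B2,L4) ✓  (B2,L5) ✗  (B2,L6) ✓  (B3,L1) ✗  (B3,L2) ✓  (B3,L3) ✓  (B3,L4) ✗  (B3,L5) ✓  (B3,L6) ✓
Counterexamples (restrictor pairs failing the scope): 4.

4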